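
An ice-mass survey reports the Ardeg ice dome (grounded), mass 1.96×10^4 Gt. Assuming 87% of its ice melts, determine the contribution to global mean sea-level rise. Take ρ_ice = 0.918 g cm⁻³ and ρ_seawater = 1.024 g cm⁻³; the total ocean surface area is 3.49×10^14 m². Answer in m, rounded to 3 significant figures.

Ardeg: 0.87 × 1.96×10^4 Gt = 1.705×10^16 kg; dividing by ρ_w = 1.024 g cm⁻³ = 1024 kg m⁻³ gives 1.665×10^13 m³ of water.
Spread over 3.49×10^14 m² of ocean, Δh = 1.665×10^13 / 3.49×10^14 = 0.0477 m.

≈ 0.0477 m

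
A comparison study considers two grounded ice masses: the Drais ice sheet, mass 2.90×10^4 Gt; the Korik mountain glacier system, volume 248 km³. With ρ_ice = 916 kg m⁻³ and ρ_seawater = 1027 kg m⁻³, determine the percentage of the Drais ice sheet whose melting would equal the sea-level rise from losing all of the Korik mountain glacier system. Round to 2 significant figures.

≈ 0.78 %

Equal sea-level rise means equal mass of meltwater, i.e. equal mass of ice lost.
Ice mass of Korik: 2.272×10^14 kg; ice mass of Drais: 2.900×10^16 kg.
Fraction required = 2.272×10^14 / 2.900×10^16 = 7.83×10^-3 → 0.78 %.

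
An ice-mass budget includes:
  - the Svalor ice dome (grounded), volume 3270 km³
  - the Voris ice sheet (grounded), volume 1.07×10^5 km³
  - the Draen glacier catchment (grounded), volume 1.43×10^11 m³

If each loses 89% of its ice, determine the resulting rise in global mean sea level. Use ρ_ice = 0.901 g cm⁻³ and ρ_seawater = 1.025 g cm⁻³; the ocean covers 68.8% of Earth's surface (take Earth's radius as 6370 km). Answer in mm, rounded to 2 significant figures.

≈ 250 mm

Svalor: 0.89 × 3270 km³ × (901/1025) = 2558 km³ of water.
Voris: 0.89 × 1.07×10^5 km³ × (901/1025) = 8.371×10^4 km³ of water.
Draen: 0.89 × 1.43×10^11 m³ × (901/1025) = 1.119×10^11 m³ of water.
Total added water ≈ 8.638×10^13 m³ over 3.51×10^14 m² → Δh = 0.246 m = 250 mm.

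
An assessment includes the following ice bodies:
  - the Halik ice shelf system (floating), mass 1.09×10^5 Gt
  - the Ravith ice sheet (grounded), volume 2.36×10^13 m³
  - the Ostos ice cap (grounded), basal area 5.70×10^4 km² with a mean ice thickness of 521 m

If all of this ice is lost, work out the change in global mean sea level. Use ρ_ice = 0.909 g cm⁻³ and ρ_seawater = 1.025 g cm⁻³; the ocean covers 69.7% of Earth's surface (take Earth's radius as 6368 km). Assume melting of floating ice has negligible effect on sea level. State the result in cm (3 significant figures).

≈ 13.3 cm

The Halik ice shelf system is floating and already displaces its own weight of water, so its melt adds essentially nothing to sea level.
Ravith: 2.36×10^13 m³ × (909/1025) = 2.093×10^13 m³ of water.
Ostos: ice volume = 5.70×10^4 km² × 521 m = 2.970×10^4 km³; 2.970×10^4 × (909/1025) = 2.634×10^4 km³ of water.
Total added water ≈ 4.727×10^13 m³ over 3.55×10^14 m² → Δh = 0.133 m = 13.3 cm.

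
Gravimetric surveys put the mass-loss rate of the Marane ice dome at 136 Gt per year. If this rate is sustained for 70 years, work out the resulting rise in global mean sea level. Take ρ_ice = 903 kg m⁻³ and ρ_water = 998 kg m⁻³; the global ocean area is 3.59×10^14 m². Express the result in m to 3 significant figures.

≈ 0.0266 m

Total mass lost = 136 Gt/yr × 70 yr = 9520 Gt = 9.520×10^15 kg.
ρ_w = 998 kg m⁻³, so water volume = 9.520×10^15 / 998 = 9.539×10^12 m³.
Δh = 9.539×10^12 / 3.59×10^14 = 0.0266 m.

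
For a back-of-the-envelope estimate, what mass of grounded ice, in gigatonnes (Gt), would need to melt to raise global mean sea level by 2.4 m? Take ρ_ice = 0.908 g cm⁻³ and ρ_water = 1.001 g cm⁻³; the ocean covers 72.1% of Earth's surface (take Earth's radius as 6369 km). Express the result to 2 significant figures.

≈ 8.8×10^5 Gt

Required water volume = Δh × A = 2.4 m × 3.68×10^14 m² = 8.821×10^14 m³.
ρ_w = 1.001 g cm⁻³ = 1001 kg m⁻³, so the mass of water = 8.821×10^14 m³ × 1001 kg m⁻³ = 8.829×10^17 kg = 8.8×10^5 Gt (and the same mass of ice, by conservation).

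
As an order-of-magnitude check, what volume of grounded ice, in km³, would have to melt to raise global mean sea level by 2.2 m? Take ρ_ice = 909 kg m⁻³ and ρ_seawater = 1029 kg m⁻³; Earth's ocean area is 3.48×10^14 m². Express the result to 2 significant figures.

Required water volume = Δh × A = 2.2 m × 3.48×10^14 m² = 7.656×10^14 m³ = 7.656×10^5 km³.
Ice volume = water volume × ρ_w/ρ_ice = 7.656×10^5 × 1029/909 = 8.7×10^5 km³.

≈ 8.7×10^5 km³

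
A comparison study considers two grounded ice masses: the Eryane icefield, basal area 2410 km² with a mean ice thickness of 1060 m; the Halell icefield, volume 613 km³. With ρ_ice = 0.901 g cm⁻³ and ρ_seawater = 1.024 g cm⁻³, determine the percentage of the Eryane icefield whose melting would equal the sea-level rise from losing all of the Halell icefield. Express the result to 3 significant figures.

≈ 24.0 %

Equal sea-level rise means equal mass of meltwater, i.e. equal mass of ice lost.
Ice mass of Halell: 5.523×10^14 kg; ice mass of Eryane: 2.302×10^15 kg.
Fraction required = 5.523×10^14 / 2.302×10^15 = 0.240 → 24.0 %.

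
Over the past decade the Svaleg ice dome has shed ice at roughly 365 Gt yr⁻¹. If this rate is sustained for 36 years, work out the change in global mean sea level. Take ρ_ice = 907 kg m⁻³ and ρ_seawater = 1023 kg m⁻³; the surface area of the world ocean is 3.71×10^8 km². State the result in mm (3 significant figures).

≈ 34.6 mm

Total mass lost = 365 Gt/yr × 36 yr = 1.314×10^4 Gt = 1.314×10^16 kg.
ρ_w = 1023 kg m⁻³, so water volume = 1.314×10^16 / 1023 = 1.284×10^13 m³.
Δh = 1.284×10^13 / 3.71×10^14 = 0.0346 m = 34.6 mm.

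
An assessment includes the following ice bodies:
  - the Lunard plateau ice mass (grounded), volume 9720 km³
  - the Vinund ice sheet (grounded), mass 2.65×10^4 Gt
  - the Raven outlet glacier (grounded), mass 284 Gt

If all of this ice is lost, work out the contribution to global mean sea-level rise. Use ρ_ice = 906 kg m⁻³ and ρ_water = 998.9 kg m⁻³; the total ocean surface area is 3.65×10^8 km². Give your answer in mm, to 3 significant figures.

≈ 97.6 mm

Lunard: 9720 km³ × (906/998.9) = 8816 km³ of water.
Vinund: 2.65×10^4 Gt = 2.650×10^16 kg; dividing by ρ_w = 998.9 kg m⁻³ gives 2.653×10^13 m³ of water.
Raven: 284 Gt = 2.840×10^14 kg; dividing by ρ_w = 998.9 kg m⁻³ gives 2.843×10^11 m³ of water.
Total added water ≈ 3.563×10^13 m³ over 3.65×10^14 m² → Δh = 0.0976 m = 97.6 mm.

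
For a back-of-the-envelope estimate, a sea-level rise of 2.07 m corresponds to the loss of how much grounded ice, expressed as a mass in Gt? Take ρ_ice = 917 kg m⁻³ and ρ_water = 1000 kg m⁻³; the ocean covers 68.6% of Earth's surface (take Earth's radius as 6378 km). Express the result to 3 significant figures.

Required water volume = Δh × A = 2.07 m × 3.51×10^14 m² = 7.259×10^14 m³.
ρ_w = 1000 kg m⁻³, so the mass of water = 7.259×10^14 m³ × 1000 kg m⁻³ = 7.259×10^17 kg = 7.26×10^5 Gt (and the same mass of ice, by conservation).

≈ 7.26×10^5 Gt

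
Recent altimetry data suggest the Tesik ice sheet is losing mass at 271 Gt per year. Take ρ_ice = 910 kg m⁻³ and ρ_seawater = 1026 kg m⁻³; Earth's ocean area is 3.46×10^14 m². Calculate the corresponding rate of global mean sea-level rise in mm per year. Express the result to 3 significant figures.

ρ_w = 1026 kg m⁻³. Annual water volume added = 271 Gt / ρ_w = 2.710×10^14 kg / 1026 kg m⁻³ = 2.641×10^11 m³.
Δh per year = 2.641×10^11 / 3.46×10^14 = 7.63×10^-4 m = 0.763 mm.

≈ 0.763 mm/yr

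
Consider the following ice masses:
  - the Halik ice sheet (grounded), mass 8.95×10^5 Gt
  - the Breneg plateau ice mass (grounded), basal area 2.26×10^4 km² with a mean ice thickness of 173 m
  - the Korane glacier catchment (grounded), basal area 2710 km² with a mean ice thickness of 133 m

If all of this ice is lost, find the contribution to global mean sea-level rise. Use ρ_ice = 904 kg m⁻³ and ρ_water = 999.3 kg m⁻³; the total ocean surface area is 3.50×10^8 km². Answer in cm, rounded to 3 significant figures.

≈ 257 cm

Halik: 8.95×10^5 Gt = 8.950×10^17 kg; dividing by ρ_w = 999.3 kg m⁻³ gives 8.956×10^14 m³ of water.
Breneg: ice volume = 2.26×10^4 km² × 173 m = 3910 km³; 3910 × (904/999.3) = 3537 km³ of water.
Korane: ice volume = 2710 km² × 133 m = 360.4 km³; 360.4 × (904/999.3) = 326.1 km³ of water.
Total added water ≈ 8.995×10^14 m³ over 3.50×10^14 m² → Δh = 2.57 m = 257 cm.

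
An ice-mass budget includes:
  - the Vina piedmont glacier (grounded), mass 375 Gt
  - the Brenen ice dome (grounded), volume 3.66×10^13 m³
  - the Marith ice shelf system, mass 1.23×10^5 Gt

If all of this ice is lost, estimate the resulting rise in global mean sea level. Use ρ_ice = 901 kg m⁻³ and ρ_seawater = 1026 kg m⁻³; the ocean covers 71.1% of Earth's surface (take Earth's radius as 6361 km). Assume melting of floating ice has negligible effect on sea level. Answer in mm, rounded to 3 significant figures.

Vina: 375 Gt = 3.750×10^14 kg; dividing by ρ_w = 1026 kg m⁻³ gives 3.655×10^11 m³ of water.
Brenen: 3.66×10^13 m³ × (901/1026) = 3.214×10^13 m³ of water.
The Marith ice shelf system is floating and already displaces its own weight of water, so its melt adds essentially nothing to sea level.
Total added water ≈ 3.251×10^13 m³ over 3.62×10^14 m² → Δh = 0.0899 m = 89.9 mm.

≈ 89.9 mm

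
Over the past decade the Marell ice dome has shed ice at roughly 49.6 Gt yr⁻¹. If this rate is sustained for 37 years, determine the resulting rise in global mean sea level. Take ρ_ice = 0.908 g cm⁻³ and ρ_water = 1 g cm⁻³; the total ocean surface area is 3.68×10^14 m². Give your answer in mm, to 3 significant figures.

≈ 4.99 mm

Total mass lost = 49.6 Gt/yr × 37 yr = 1835 Gt = 1.835×10^15 kg.
ρ_w = 1 g cm⁻³ = 1000 kg m⁻³, so water volume = 1.835×10^15 / 1000 = 1.835×10^12 m³.
Δh = 1.835×10^12 / 3.68×10^14 = 4.99×10^-3 m = 4.99 mm.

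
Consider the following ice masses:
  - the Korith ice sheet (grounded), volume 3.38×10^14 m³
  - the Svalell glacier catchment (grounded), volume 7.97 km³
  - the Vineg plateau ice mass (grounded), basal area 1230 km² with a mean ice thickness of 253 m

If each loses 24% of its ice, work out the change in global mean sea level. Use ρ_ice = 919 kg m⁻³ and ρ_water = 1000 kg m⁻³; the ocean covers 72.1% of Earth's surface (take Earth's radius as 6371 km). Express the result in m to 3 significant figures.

Korith: 0.24 × 3.38×10^14 m³ × (919/1000) = 7.455×10^13 m³ of water.
Svalell: 0.24 × 7.97 km³ × (919/1000) = 1.758 km³ of water.
Vineg: ice volume = 1230 km² × 253 m = 311.2 km³; 0.24 × 311.2 × (919/1000) = 68.64 km³ of water.
Total added water ≈ 7.462×10^13 m³ over 3.68×10^14 m² → Δh = 0.203 m.

≈ 0.203 m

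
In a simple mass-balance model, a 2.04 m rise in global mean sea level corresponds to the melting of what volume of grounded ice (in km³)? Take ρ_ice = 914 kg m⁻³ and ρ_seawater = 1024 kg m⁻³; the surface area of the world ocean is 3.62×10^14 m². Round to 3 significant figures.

≈ 8.27×10^5 km³

Required water volume = Δh × A = 2.04 m × 3.62×10^14 m² = 7.385×10^14 m³ = 7.385×10^5 km³.
Ice volume = water volume × ρ_w/ρ_ice = 7.385×10^5 × 1024/914 = 8.27×10^5 km³.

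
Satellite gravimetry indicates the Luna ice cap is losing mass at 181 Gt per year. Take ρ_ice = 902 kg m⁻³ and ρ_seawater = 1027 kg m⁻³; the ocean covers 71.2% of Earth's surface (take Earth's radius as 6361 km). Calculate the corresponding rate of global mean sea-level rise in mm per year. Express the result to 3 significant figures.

ρ_w = 1027 kg m⁻³. Annual water volume added = 181 Gt / ρ_w = 1.810×10^14 kg / 1027 kg m⁻³ = 1.762×10^11 m³.
Δh per year = 1.762×10^11 / 3.62×10^14 = 4.87×10^-4 m = 0.487 mm.

≈ 0.487 mm/yr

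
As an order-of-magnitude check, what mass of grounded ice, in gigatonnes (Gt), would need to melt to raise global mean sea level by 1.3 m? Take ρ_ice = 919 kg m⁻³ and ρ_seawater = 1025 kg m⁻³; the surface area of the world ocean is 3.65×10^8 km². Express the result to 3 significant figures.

≈ 4.86×10^5 Gt

Required water volume = Δh × A = 1.3 m × 3.65×10^14 m² = 4.745×10^14 m³.
ρ_w = 1025 kg m⁻³, so the mass of water = 4.745×10^14 m³ × 1025 kg m⁻³ = 4.864×10^17 kg = 4.86×10^5 Gt (and the same mass of ice, by conservation).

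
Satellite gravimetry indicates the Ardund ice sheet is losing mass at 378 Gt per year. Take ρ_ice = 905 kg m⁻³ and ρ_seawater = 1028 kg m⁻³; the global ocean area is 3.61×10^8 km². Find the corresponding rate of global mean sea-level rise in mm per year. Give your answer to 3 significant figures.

ρ_w = 1028 kg m⁻³. Annual water volume added = 378 Gt / ρ_w = 3.780×10^14 kg / 1028 kg m⁻³ = 3.677×10^11 m³.
Δh per year = 3.677×10^11 / 3.61×10^14 = 1.02×10^-3 m = 1.02 mm.

≈ 1.02 mm/yr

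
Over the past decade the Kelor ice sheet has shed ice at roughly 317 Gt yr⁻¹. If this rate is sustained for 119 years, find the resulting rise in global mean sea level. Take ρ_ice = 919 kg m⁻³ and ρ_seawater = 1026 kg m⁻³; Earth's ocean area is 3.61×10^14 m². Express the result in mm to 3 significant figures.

Total mass lost = 317 Gt/yr × 119 yr = 3.772×10^4 Gt = 3.772×10^16 kg.
ρ_w = 1026 kg m⁻³, so water volume = 3.772×10^16 / 1026 = 3.677×10^13 m³.
Δh = 3.677×10^13 / 3.61×10^14 = 0.102 m = 102 mm.

≈ 102 mm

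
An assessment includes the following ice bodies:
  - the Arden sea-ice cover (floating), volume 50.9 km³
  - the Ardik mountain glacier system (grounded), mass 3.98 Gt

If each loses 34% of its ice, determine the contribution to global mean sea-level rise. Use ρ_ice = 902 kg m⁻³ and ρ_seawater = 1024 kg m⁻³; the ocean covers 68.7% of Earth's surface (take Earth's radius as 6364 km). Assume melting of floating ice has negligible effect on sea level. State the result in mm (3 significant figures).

The Arden sea-ice cover is floating and already displaces its own weight of water, so its melt adds essentially nothing to sea level.
Ardik: 0.34 × 3.98 Gt = 1.353×10^12 kg; dividing by ρ_w = 1024 kg m⁻³ gives 1.321×10^9 m³ of water.
Total added water ≈ 1.321×10^9 m³ over 3.50×10^14 m² → Δh = 3.78×10^-6 m = 3.78×10^-3 mm.

≈ 3.78×10^-3 mm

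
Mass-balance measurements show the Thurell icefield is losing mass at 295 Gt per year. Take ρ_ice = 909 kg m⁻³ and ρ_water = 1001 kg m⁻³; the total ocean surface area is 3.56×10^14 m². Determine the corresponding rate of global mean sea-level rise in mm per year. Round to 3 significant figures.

≈ 0.828 mm/yr

ρ_w = 1001 kg m⁻³. Annual water volume added = 295 Gt / ρ_w = 2.950×10^14 kg / 1001 kg m⁻³ = 2.947×10^11 m³.
Δh per year = 2.947×10^11 / 3.56×10^14 = 8.28×10^-4 m = 0.828 mm.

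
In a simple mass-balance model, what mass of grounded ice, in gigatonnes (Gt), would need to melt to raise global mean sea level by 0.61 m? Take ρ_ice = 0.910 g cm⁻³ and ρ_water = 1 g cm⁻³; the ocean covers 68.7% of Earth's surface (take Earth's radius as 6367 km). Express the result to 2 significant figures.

≈ 2.1×10^5 Gt

Required water volume = Δh × A = 0.61 m × 3.50×10^14 m² = 2.135×10^14 m³.
ρ_w = 1 g cm⁻³ = 1000 kg m⁻³, so the mass of water = 2.135×10^14 m³ × 1000 kg m⁻³ = 2.135×10^17 kg = 2.1×10^5 Gt (and the same mass of ice, by conservation).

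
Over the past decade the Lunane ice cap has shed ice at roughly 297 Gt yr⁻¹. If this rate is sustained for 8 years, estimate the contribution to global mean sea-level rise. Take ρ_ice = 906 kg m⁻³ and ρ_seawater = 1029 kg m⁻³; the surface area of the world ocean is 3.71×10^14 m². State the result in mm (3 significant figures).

≈ 6.22 mm

Total mass lost = 297 Gt/yr × 8 yr = 2376 Gt = 2.376×10^15 kg.
ρ_w = 1029 kg m⁻³, so water volume = 2.376×10^15 / 1029 = 2.309×10^12 m³.
Δh = 2.309×10^12 / 3.71×10^14 = 6.22×10^-3 m = 6.22 mm.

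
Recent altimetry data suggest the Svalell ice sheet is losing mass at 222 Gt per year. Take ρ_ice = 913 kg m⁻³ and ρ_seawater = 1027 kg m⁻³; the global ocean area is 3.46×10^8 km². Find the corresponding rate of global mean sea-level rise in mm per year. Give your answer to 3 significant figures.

ρ_w = 1027 kg m⁻³. Annual water volume added = 222 Gt / ρ_w = 2.220×10^14 kg / 1027 kg m⁻³ = 2.162×10^11 m³.
Δh per year = 2.162×10^11 / 3.46×10^14 = 6.25×10^-4 m = 0.625 mm.

≈ 0.625 mm/yr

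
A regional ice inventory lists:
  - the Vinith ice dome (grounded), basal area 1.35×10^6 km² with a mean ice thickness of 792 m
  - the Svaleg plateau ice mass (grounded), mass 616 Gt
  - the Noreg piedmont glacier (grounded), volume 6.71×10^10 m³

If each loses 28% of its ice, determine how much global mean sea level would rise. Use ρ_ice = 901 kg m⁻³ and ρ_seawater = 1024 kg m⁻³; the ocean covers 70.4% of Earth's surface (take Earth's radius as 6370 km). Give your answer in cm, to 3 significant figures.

Vinith: ice volume = 1.35×10^6 km² × 792 m = 1.069×10^6 km³; 0.28 × 1.069×10^6 × (901/1024) = 2.634×10^5 km³ of water.
Svaleg: 0.28 × 616 Gt = 1.725×10^14 kg; dividing by ρ_w = 1024 kg m⁻³ gives 1.684×10^11 m³ of water.
Noreg: 0.28 × 6.71×10^10 m³ × (901/1024) = 1.653×10^10 m³ of water.
Total added water ≈ 2.636×10^14 m³ over 3.59×10^14 m² → Δh = 0.734 m = 73.4 cm.

≈ 73.4 cm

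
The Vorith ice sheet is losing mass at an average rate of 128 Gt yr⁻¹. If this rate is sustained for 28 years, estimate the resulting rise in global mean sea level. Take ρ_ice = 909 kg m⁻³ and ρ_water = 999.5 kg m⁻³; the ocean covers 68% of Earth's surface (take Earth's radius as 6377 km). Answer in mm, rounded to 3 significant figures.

Total mass lost = 128 Gt/yr × 28 yr = 3584 Gt = 3.584×10^15 kg.
ρ_w = 999.5 kg m⁻³, so water volume = 3.584×10^15 / 999.5 = 3.586×10^12 m³.
Δh = 3.586×10^12 / 3.47×10^14 = 0.0103 m = 10.3 mm.

≈ 10.3 mm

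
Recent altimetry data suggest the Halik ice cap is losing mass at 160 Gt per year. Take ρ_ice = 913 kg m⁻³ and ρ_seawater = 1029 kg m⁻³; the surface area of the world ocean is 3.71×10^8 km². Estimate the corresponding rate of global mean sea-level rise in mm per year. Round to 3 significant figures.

≈ 0.419 mm/yr

ρ_w = 1029 kg m⁻³. Annual water volume added = 160 Gt / ρ_w = 1.600×10^14 kg / 1029 kg m⁻³ = 1.555×10^11 m³.
Δh per year = 1.555×10^11 / 3.71×10^14 = 4.19×10^-4 m = 0.419 mm.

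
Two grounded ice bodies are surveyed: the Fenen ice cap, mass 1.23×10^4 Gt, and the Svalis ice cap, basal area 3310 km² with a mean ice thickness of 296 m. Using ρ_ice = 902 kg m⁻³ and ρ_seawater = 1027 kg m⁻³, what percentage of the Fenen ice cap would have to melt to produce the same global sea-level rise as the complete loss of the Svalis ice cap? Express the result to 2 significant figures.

≈ 7.2 %

Equal sea-level rise means equal mass of meltwater, i.e. equal mass of ice lost.
Ice mass of Svalis: 8.837×10^14 kg; ice mass of Fenen: 1.230×10^16 kg.
Fraction required = 8.837×10^14 / 1.230×10^16 = 0.0718 → 7.2 %.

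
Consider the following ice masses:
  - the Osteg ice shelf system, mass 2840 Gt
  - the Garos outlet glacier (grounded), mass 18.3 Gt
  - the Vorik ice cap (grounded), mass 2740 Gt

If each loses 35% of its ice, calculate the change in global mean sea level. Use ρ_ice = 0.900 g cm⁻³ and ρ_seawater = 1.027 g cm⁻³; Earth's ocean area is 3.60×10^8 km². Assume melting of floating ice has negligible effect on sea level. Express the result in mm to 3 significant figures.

≈ 2.61 mm

The Osteg ice shelf system is floating and already displaces its own weight of water, so its melt adds essentially nothing to sea level.
Garos: 0.35 × 18.3 Gt = 6.405×10^12 kg; dividing by ρ_w = 1.027 g cm⁻³ = 1027 kg m⁻³ gives 6.237×10^9 m³ of water.
Vorik: 0.35 × 2740 Gt = 9.590×10^14 kg; dividing by ρ_w = 1027 kg m⁻³ gives 9.338×10^11 m³ of water.
Total added water ≈ 9.400×10^11 m³ over 3.60×10^14 m² → Δh = 2.61×10^-3 m = 2.61 mm.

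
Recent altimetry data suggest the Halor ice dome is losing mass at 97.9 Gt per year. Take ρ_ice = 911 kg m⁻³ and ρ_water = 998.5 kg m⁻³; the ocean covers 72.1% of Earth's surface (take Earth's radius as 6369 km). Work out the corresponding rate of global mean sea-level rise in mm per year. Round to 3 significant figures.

ρ_w = 998.5 kg m⁻³. Annual water volume added = 97.9 Gt / ρ_w = 9.790×10^13 kg / 998.5 kg m⁻³ = 9.805×10^10 m³.
Δh per year = 9.805×10^10 / 3.68×10^14 = 2.67×10^-4 m = 0.267 mm.

≈ 0.267 mm/yr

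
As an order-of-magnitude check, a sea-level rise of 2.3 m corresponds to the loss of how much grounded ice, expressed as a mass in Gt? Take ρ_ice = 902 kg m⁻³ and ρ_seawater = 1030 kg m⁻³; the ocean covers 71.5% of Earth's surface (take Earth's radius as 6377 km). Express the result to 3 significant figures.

Required water volume = Δh × A = 2.3 m × 3.65×10^14 m² = 8.404×10^14 m³.
ρ_w = 1030 kg m⁻³, so the mass of water = 8.404×10^14 m³ × 1030 kg m⁻³ = 8.656×10^17 kg = 8.66×10^5 Gt (and the same mass of ice, by conservation).

≈ 8.66×10^5 Gt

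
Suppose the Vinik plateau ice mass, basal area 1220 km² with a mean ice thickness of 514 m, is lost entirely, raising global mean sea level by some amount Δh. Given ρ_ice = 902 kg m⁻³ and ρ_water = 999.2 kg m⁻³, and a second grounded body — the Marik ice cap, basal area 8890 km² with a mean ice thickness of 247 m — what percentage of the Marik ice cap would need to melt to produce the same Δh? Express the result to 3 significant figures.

≈ 28.6 %

Equal sea-level rise means equal mass of meltwater, i.e. equal mass of ice lost.
Ice mass of Vinik: 5.656×10^14 kg; ice mass of Marik: 1.981×10^15 kg.
Fraction required = 5.656×10^14 / 1.981×10^15 = 0.286 → 28.6 %.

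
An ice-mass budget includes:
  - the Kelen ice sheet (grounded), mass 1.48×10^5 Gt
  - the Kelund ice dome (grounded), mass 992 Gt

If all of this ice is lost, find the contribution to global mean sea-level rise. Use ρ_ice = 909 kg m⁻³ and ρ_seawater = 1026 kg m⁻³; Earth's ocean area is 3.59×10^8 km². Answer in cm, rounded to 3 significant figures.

≈ 40.5 cm

Kelen: 1.48×10^5 Gt = 1.480×10^17 kg; dividing by ρ_w = 1026 kg m⁻³ gives 1.442×10^14 m³ of water.
Kelund: 992 Gt = 9.920×10^14 kg; dividing by ρ_w = 1026 kg m⁻³ gives 9.669×10^11 m³ of water.
Total added water ≈ 1.452×10^14 m³ over 3.59×10^14 m² → Δh = 0.405 m = 40.5 cm.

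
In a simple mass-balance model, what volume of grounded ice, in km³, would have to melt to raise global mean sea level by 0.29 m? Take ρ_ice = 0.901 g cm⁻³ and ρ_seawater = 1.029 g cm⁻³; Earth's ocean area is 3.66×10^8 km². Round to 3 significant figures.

Required water volume = Δh × A = 0.29 m × 3.66×10^14 m² = 1.061×10^14 m³ = 1.061×10^5 km³.
Ice volume = water volume × ρ_w/ρ_ice = 1.061×10^5 × 1029/901 = 1.21×10^5 km³.

≈ 1.21×10^5 km³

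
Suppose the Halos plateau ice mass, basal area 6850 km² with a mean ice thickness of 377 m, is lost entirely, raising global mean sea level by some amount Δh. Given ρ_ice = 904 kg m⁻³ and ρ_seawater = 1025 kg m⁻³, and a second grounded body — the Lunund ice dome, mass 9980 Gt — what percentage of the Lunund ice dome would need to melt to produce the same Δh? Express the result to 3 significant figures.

≈ 23.4 %

Equal sea-level rise means equal mass of meltwater, i.e. equal mass of ice lost.
Ice mass of Halos: 2.335×10^15 kg; ice mass of Lunund: 9.980×10^15 kg.
Fraction required = 2.335×10^15 / 9.980×10^15 = 0.234 → 23.4 %.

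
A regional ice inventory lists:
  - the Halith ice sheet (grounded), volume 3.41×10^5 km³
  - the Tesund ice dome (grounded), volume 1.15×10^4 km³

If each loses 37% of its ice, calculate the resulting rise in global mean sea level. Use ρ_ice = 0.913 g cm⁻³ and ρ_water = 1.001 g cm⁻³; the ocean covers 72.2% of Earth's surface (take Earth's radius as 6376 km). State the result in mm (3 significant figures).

≈ 323 mm

Halith: 0.37 × 3.41×10^5 km³ × (913/1001) = 1.151×10^5 km³ of water.
Tesund: 0.37 × 1.15×10^4 km³ × (913/1001) = 3881 km³ of water.
Total added water ≈ 1.190×10^14 m³ over 3.69×10^14 m² → Δh = 0.323 m = 323 mm.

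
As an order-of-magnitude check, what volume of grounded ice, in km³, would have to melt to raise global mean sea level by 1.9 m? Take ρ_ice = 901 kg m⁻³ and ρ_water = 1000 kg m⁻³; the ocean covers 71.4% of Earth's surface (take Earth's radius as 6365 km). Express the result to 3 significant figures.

Required water volume = Δh × A = 1.9 m × 3.64×10^14 m² = 6.907×10^14 m³ = 6.907×10^5 km³.
Ice volume = water volume × ρ_w/ρ_ice = 6.907×10^5 × 1000/901 = 7.67×10^5 km³.

≈ 7.67×10^5 km³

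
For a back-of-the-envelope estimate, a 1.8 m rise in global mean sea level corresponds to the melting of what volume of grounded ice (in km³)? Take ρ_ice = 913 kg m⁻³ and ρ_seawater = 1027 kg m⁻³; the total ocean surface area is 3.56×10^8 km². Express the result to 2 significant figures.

≈ 7.2×10^5 km³

Required water volume = Δh × A = 1.8 m × 3.56×10^14 m² = 6.408×10^14 m³ = 6.408×10^5 km³.
Ice volume = water volume × ρ_w/ρ_ice = 6.408×10^5 × 1027/913 = 7.2×10^5 km³.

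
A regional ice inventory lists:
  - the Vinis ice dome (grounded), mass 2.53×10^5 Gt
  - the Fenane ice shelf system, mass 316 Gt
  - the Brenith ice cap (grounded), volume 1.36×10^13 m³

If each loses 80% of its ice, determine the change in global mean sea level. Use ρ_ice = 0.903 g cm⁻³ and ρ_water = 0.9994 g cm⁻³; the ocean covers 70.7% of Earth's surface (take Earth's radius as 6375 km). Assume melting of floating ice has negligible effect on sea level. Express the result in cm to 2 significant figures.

≈ 59 cm

Vinis: 0.8 × 2.53×10^5 Gt = 2.024×10^17 kg; dividing by ρ_w = 0.9994 g cm⁻³ = 999.4 kg m⁻³ gives 2.025×10^14 m³ of water.
The Fenane ice shelf system is floating and already displaces its own weight of water, so its melt adds essentially nothing to sea level.
Brenith: 0.8 × 1.36×10^13 m³ × (903/999.4) = 9.831×10^12 m³ of water.
Total added water ≈ 2.124×10^14 m³ over 3.61×10^14 m² → Δh = 0.588 m = 59 cm.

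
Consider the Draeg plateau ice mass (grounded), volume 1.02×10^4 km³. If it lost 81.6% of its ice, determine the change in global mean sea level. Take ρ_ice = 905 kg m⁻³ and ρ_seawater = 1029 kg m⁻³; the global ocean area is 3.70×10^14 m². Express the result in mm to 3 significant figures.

Draeg: 0.816 × 1.02×10^4 km³ × (905/1029) = 7320 km³ of water.
Spread over 3.70×10^14 m² of ocean, Δh = 7.320×10^12 / 3.70×10^14 = 0.0198 m = 19.8 mm.

≈ 19.8 mm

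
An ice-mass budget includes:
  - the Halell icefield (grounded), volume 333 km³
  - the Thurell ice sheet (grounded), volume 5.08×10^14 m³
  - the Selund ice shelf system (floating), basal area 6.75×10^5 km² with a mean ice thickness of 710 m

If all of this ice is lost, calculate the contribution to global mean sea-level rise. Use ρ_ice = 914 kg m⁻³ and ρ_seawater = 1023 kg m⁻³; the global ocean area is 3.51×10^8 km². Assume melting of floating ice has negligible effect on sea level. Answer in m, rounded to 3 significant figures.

Halell: 333 km³ × (914/1023) = 297.5 km³ of water.
Thurell: 5.08×10^14 m³ × (914/1023) = 4.539×10^14 m³ of water.
The Selund ice shelf system is floating and already displaces its own weight of water, so its melt adds essentially nothing to sea level.
Total added water ≈ 4.542×10^14 m³ over 3.51×10^14 m² → Δh = 1.29 m.

≈ 1.29 m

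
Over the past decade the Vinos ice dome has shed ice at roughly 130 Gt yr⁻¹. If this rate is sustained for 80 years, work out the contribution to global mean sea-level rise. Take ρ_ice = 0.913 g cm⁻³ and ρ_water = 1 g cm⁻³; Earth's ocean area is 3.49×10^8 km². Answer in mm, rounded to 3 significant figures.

≈ 29.8 mm

Total mass lost = 130 Gt/yr × 80 yr = 1.040×10^4 Gt = 1.040×10^16 kg.
ρ_w = 1 g cm⁻³ = 1000 kg m⁻³, so water volume = 1.040×10^16 / 1000 = 1.040×10^13 m³.
Δh = 1.040×10^13 / 3.49×10^14 = 0.0298 m = 29.8 mm.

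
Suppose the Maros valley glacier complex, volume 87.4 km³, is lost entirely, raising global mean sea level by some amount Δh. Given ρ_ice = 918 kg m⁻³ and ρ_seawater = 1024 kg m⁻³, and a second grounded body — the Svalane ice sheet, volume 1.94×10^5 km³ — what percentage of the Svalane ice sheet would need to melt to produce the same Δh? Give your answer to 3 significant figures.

≈ 0.0451 %

Equal sea-level rise means equal mass of meltwater, i.e. equal mass of ice lost.
Ice mass of Maros: 8.023×10^13 kg; ice mass of Svalane: 1.781×10^17 kg.
Fraction required = 8.023×10^13 / 1.781×10^17 = 4.51×10^-4 → 0.0451 %.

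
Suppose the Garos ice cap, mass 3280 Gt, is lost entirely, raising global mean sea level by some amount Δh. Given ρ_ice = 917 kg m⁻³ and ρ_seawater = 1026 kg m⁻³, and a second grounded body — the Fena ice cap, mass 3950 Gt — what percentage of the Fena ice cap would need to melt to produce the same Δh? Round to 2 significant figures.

Equal sea-level rise means equal mass of meltwater, i.e. equal mass of ice lost.
Ice mass of Garos: 3.280×10^15 kg; ice mass of Fena: 3.950×10^15 kg.
Fraction required = 3.280×10^15 / 3.950×10^15 = 0.830 → 83 %.

≈ 83 %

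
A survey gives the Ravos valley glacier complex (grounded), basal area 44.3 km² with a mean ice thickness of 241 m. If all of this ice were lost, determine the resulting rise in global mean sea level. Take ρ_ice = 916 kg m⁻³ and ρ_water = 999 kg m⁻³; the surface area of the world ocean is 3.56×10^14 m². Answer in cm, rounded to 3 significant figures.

Ravos: ice volume = 44.3 km² × 241 m = 10.68 km³; 10.68 × (916/999) = 9.789 km³ of water.
Spread over 3.56×10^14 m² of ocean, Δh = 9.789×10^9 / 3.56×10^14 = 2.75×10^-5 m = 2.75×10^-3 cm.

≈ 2.75×10^-3 cm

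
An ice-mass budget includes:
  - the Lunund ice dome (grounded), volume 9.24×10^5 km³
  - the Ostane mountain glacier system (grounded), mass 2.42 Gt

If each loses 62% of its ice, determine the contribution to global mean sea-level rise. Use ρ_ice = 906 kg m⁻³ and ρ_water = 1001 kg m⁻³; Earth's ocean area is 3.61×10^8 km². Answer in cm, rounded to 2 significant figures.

≈ 140 cm

Lunund: 0.62 × 9.24×10^5 km³ × (906/1001) = 5.185×10^5 km³ of water.
Ostane: 0.62 × 2.42 Gt = 1.500×10^12 kg; dividing by ρ_w = 1001 kg m⁻³ gives 1.499×10^9 m³ of water.
Total added water ≈ 5.185×10^14 m³ over 3.61×10^14 m² → Δh = 1.44 m = 140 cm.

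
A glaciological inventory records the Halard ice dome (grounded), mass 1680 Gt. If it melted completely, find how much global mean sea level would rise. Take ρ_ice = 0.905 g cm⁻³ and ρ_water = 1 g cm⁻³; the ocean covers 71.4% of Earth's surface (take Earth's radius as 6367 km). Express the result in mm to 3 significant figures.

Halard: 1680 Gt = 1.680×10^15 kg; dividing by ρ_w = 1 g cm⁻³ = 1000 kg m⁻³ gives 1.680×10^12 m³ of water.
Spread over 3.64×10^14 m² of ocean, Δh = 1.680×10^12 / 3.64×10^14 = 4.62×10^-3 m = 4.62 mm.

≈ 4.62 mm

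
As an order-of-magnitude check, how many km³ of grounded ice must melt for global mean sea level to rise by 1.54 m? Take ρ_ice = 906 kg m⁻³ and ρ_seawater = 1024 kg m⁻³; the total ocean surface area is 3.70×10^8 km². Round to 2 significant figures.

≈ 6.4×10^5 km³

Required water volume = Δh × A = 1.54 m × 3.70×10^14 m² = 5.698×10^14 m³ = 5.698×10^5 km³.
Ice volume = water volume × ρ_w/ρ_ice = 5.698×10^5 × 1024/906 = 6.4×10^5 km³.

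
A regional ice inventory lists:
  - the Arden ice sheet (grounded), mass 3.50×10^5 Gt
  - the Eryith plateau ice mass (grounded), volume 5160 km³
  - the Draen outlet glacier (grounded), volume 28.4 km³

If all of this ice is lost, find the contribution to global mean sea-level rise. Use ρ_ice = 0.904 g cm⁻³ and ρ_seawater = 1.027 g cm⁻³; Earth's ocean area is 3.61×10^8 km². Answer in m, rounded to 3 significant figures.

≈ 0.957 m

Arden: 3.50×10^5 Gt = 3.500×10^17 kg; dividing by ρ_w = 1.027 g cm⁻³ = 1027 kg m⁻³ gives 3.408×10^14 m³ of water.
Eryith: 5160 km³ × (904/1027) = 4542 km³ of water.
Draen: 28.4 km³ × (904/1027) = 25.00 km³ of water.
Total added water ≈ 3.454×10^14 m³ over 3.61×10^14 m² → Δh = 0.957 m.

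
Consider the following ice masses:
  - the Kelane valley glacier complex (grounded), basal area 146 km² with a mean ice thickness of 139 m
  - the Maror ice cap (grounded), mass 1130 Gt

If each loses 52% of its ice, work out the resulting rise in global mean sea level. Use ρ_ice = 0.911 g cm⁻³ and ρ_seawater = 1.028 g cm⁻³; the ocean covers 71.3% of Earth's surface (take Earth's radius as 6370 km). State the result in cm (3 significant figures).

Kelane: ice volume = 146 km² × 139 m = 20.29 km³; 0.52 × 20.29 × (911/1028) = 9.352 km³ of water.
Maror: 0.52 × 1130 Gt = 5.876×10^14 kg; dividing by ρ_w = 1.028 g cm⁻³ = 1028 kg m⁻³ gives 5.716×10^11 m³ of water.
Total added water ≈ 5.809×10^11 m³ over 3.64×10^14 m² → Δh = 1.60×10^-3 m = 0.160 cm.

≈ 0.160 cm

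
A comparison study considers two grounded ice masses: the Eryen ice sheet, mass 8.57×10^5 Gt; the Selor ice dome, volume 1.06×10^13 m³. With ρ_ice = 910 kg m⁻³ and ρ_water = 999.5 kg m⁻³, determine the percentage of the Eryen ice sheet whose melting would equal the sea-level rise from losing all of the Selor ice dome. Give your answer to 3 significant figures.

Equal sea-level rise means equal mass of meltwater, i.e. equal mass of ice lost.
Ice mass of Selor: 9.646×10^15 kg; ice mass of Eryen: 8.570×10^17 kg.
Fraction required = 9.646×10^15 / 8.570×10^17 = 0.0113 → 1.13 %.

≈ 1.13 %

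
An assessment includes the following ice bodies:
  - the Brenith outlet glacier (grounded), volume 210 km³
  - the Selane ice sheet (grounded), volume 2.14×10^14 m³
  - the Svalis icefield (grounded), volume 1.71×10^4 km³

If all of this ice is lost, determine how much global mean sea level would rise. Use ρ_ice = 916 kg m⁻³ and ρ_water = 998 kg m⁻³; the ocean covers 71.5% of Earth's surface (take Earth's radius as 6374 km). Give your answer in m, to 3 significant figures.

Brenith: 210 km³ × (916/998) = 192.7 km³ of water.
Selane: 2.14×10^14 m³ × (916/998) = 1.964×10^14 m³ of water.
Svalis: 1.71×10^4 km³ × (916/998) = 1.569×10^4 km³ of water.
Total added water ≈ 2.123×10^14 m³ over 3.65×10^14 m² → Δh = 0.582 m.

≈ 0.582 m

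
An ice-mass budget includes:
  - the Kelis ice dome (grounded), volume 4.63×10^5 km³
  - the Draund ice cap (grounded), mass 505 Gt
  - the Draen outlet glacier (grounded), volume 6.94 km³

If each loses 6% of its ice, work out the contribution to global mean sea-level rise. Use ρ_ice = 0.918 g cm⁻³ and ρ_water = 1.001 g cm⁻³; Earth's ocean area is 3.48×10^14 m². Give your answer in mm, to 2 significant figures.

≈ 73 mm

Kelis: 0.06 × 4.63×10^5 km³ × (918/1001) = 2.548×10^4 km³ of water.
Draund: 0.06 × 505 Gt = 3.030×10^13 kg; dividing by ρ_w = 1.001 g cm⁻³ = 1001 kg m⁻³ gives 3.027×10^10 m³ of water.
Draen: 0.06 × 6.94 km³ × (918/1001) = 0.3819 km³ of water.
Total added water ≈ 2.551×10^13 m³ over 3.48×10^14 m² → Δh = 0.0733 m = 73 mm.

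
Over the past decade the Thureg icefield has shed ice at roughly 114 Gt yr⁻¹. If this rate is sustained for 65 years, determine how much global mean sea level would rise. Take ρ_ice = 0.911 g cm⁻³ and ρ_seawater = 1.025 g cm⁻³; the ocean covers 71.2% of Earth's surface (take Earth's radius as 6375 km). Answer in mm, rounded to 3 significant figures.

≈ 19.9 mm

Total mass lost = 114 Gt/yr × 65 yr = 7410 Gt = 7.410×10^15 kg.
ρ_w = 1.025 g cm⁻³ = 1025 kg m⁻³, so water volume = 7.410×10^15 / 1025 = 7.229×10^12 m³.
Δh = 7.229×10^12 / 3.64×10^14 = 0.0199 m = 19.9 mm.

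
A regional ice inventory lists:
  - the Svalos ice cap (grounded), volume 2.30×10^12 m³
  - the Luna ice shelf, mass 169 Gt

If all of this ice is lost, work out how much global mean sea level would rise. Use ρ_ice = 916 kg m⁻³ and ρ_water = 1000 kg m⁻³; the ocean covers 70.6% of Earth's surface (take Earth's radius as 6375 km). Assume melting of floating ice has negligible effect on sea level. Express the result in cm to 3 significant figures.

Svalos: 2.30×10^12 m³ × (916/1000) = 2.107×10^12 m³ of water.
The Luna ice shelf is floating and already displaces its own weight of water, so its melt adds essentially nothing to sea level.
Total added water ≈ 2.107×10^12 m³ over 3.61×10^14 m² → Δh = 5.84×10^-3 m = 0.584 cm.

≈ 0.584 cm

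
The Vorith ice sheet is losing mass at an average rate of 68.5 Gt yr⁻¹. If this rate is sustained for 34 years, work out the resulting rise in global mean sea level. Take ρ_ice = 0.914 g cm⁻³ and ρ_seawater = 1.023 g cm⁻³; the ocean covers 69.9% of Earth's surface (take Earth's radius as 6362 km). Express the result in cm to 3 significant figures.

Total mass lost = 68.5 Gt/yr × 34 yr = 2329 Gt = 2.329×10^15 kg.
ρ_w = 1.023 g cm⁻³ = 1023 kg m⁻³, so water volume = 2.329×10^15 / 1023 = 2.277×10^12 m³.
Δh = 2.277×10^12 / 3.56×10^14 = 6.40×10^-3 m = 0.640 cm.

≈ 0.640 cm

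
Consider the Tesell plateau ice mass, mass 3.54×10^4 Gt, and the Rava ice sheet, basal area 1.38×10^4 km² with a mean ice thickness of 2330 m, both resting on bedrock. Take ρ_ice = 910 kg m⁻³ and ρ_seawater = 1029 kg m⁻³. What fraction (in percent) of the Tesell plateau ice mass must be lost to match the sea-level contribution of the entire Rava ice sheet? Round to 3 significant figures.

Equal sea-level rise means equal mass of meltwater, i.e. equal mass of ice lost.
Ice mass of Rava: 2.926×10^16 kg; ice mass of Tesell: 3.540×10^16 kg.
Fraction required = 2.926×10^16 / 3.540×10^16 = 0.827 → 82.7 %.

≈ 82.7 %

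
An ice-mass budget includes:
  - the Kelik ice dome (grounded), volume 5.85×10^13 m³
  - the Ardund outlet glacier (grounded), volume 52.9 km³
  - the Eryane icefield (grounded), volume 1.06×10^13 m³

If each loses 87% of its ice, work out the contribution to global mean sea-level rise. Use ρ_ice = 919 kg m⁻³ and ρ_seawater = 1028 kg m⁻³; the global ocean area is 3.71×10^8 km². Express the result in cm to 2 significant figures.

Kelik: 0.87 × 5.85×10^13 m³ × (919/1028) = 4.550×10^13 m³ of water.
Ardund: 0.87 × 52.9 km³ × (919/1028) = 41.14 km³ of water.
Eryane: 0.87 × 1.06×10^13 m³ × (919/1028) = 8.244×10^12 m³ of water.
Total added water ≈ 5.378×10^13 m³ over 3.71×10^14 m² → Δh = 0.145 m = 14 cm.

≈ 14 cm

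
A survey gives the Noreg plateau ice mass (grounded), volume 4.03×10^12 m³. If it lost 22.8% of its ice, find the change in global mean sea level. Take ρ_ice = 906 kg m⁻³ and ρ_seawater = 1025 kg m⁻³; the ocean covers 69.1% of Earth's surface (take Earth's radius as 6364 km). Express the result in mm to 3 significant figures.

Noreg: 0.228 × 4.03×10^12 m³ × (906/1025) = 8.122×10^11 m³ of water.
Spread over 3.52×10^14 m² of ocean, Δh = 8.122×10^11 / 3.52×10^14 = 2.31×10^-3 m = 2.31 mm.

≈ 2.31 mm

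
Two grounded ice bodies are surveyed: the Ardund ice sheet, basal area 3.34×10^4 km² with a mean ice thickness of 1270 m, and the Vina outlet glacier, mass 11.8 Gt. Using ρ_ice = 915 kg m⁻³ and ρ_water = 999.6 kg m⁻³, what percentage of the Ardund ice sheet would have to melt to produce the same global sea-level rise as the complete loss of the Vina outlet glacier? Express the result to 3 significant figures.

≈ 0.0304 %

Equal sea-level rise means equal mass of meltwater, i.e. equal mass of ice lost.
Ice mass of Vina: 1.180×10^13 kg; ice mass of Ardund: 3.881×10^16 kg.
Fraction required = 1.180×10^13 / 3.881×10^16 = 3.04×10^-4 → 0.0304 %.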